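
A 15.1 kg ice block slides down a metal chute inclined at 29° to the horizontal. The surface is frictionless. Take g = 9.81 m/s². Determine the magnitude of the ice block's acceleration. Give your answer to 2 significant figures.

4.8 m/s²

Resolving the weight along the incline: the component pulling the ice block down the slope is mg sin 29° = 15.1 × 9.81 × 0.4848 = 71.814 N, and the normal force is N = mg cos 29° = 15.1 × 9.81 × 0.8746 = 129.555 N.
With no friction the net force along the incline is 71.814 N, so a = g sin 29° = 71.814 / 15.1 = 4.7559 m/s².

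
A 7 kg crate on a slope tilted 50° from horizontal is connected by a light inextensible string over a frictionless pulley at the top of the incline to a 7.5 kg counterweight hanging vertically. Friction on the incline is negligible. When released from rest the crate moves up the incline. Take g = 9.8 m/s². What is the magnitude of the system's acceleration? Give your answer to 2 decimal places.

1.44 m/s²

For the crate on the incline: the weight component along the slope is m₁g sin 50° = 7 × 9.8 × 0.7660 = 52.548 N and the normal force is N = m₁g cos 50° = 44.095 N.
Newton's second law for the crate (up-slope positive): T − 52.548 = 7 a. For the hanging counterweight (downward positive): 7.5 × 9.8 − T = 7.5 a.
Adding the two equations eliminates T: 20.952 = 14.5 a, so a = 1.4450 m/s².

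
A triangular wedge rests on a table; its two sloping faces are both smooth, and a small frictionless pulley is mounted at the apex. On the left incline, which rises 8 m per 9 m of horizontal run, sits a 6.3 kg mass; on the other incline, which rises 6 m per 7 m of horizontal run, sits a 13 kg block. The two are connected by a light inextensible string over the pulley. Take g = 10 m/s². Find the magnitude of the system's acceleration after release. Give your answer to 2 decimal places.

2.21 m/s²

Resolve each weight along its own incline: the 6.3 kg mass has component 6.3 × 10 × sin 41.63° = 41.855 N down its slope, and the 13 kg mass has 13 × 10 × sin 40.60° = 84.603 N down its slope.
The 13 kg side's 84.603 N exceeds the other side's 41.855 N, so that mass slides down and the 6.3 kg mass slides up. Taking that direction as positive, Newton's second law for the whole system gives 84.603 − 41.855 = (6.3 + 13) a, so a = 42.748 / 19.3 = 2.2149 m/s².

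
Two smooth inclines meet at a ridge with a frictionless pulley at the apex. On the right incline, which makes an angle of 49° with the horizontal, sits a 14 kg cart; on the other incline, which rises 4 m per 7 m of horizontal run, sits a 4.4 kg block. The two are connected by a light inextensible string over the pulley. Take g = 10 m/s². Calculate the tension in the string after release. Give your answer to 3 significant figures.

Resolve each weight along its own incline: the 14 kg mass has component 14 × 10 × sin 49° = 105.659 N down its slope, and the 4.4 kg mass has 4.4 × 10 × sin 29.74° = 21.830 N down its slope.
The 14 kg side's 105.659 N exceeds the other side's 21.830 N, so that mass slides down and the 4.4 kg mass slides up. Taking that direction as positive, Newton's second law for the whole system gives 105.659 − 21.830 = (14 + 4.4) a, so a = 83.829 / 18.4 = 4.5559 m/s².
For the 4.4 kg mass (up-slope positive): T − 21.830 = 4.4 × 4.5559, so T = 41.876 N.

41.9 N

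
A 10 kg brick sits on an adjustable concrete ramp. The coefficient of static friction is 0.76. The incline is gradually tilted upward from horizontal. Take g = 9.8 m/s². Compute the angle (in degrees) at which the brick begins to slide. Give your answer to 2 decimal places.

At the threshold of sliding, static friction is at its maximum μ_s N and exactly balances the weight component along the incline: mg sin θ = μ_s mg cos θ.
Hence tan θ = μ_s = 0.76, so θ = arctan(0.76) = 37.2348°.

37.23°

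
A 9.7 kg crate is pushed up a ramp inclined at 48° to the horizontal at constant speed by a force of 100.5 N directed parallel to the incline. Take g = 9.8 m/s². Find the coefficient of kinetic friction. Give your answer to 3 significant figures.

0.469

At constant speed ΣF = 0 along the incline. The applied 100.5 N acts up the slope; the weight component mg sin 48° = 70.643 N and kinetic friction μN both act down the slope.
So 100.5 = 70.643 + μ × 63.608, giving μ = (100.5 − 70.643) / 63.608 = 0.4694.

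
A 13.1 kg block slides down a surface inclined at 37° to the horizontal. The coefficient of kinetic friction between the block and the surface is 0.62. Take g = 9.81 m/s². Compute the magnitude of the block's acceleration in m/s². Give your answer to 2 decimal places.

Resolving the weight along the incline: the component pulling the block down the slope is mg sin 37° = 13.1 × 9.81 × 0.6018 = 77.338 N, and the normal force is N = mg cos 37° = 13.1 × 9.81 × 0.7986 = 102.629 N.
Kinetic friction acts up the slope with magnitude f = μN = 0.62 × 102.629 = 63.630 N.
Net force along the incline is 77.338 − 63.630 = 13.708 N, so a = 13.708 / 13.1 = 1.0464 m/s².

1.05 m/s²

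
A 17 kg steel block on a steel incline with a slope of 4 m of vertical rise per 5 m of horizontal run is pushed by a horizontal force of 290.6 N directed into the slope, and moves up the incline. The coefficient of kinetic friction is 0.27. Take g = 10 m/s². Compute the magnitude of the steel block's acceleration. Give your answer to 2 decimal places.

The horizontal push has components F cos 38.66° = 290.6 × 0.7809 = 226.930 N up the incline and F sin 38.66° = 290.6 × 0.6247 = 181.538 N pressing into the surface.
The normal force is therefore N = mg cos 38.66° + F sin 38.66° = 132.753 + 181.538 = 314.291 N, and kinetic friction down the slope is μN = 0.27 × 314.291 = 84.859 N.
Along the incline: F cos 38.66° − mg sin 38.66° − μN = ma, so 226.930 − 106.199 − 84.859 = 17 a, giving a = 2.1101 m/s².

2.11 m/s²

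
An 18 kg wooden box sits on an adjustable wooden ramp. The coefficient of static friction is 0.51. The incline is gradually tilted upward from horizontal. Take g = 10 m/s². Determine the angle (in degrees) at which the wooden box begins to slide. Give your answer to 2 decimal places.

At the threshold of sliding, static friction is at its maximum μ_s N and exactly balances the weight component along the incline: mg sin θ = μ_s mg cos θ.
Hence tan θ = μ_s = 0.51, so θ = arctan(0.51) = 27.0216°.

27.02°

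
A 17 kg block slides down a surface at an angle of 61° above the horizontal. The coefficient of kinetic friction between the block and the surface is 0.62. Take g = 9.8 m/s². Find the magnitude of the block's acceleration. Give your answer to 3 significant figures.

Resolving the weight along the incline: the component pulling the block down the slope is mg sin 61° = 17 × 9.8 × 0.8746 = 145.708 N, and the normal force is N = mg cos 61° = 17 × 9.8 × 0.4848 = 80.768 N.
Kinetic friction acts up the slope with magnitude f = μN = 0.62 × 80.768 = 50.076 N.
Net force along the incline is 145.708 − 50.076 = 95.632 N, so a = 95.632 / 17 = 5.6254 m/s².

5.63 m/s²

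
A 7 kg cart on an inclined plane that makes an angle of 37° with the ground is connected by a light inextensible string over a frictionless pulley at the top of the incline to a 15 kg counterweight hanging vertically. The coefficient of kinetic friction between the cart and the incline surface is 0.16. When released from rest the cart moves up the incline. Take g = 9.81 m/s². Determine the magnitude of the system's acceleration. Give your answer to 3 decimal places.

4.411 m/s²

For the cart on the incline: the weight component along the slope is m₁g sin 37° = 7 × 9.81 × 0.6018 = 41.326 N and the normal force is N = m₁g cos 37° = 54.842 N.
Kinetic friction opposes the cart's motion up the incline: f = μN = 0.16 × 54.842 = 8.775 N acting down the slope.
Newton's second law for the cart (up-slope positive): T − 41.326 − 8.775 = 7 a. For the hanging counterweight (downward positive): 15 × 9.81 − T = 15 a.
Adding the two equations eliminates T: 97.049 = 22 a, so a = 4.4113 m/s².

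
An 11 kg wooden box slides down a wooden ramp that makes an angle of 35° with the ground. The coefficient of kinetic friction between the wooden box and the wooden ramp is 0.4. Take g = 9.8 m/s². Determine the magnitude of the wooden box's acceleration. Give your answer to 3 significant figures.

2.41 m/s²

Resolving the weight along the incline: the component pulling the wooden box down the slope is mg sin 35° = 11 × 9.8 × 0.5736 = 61.834 N, and the normal force is N = mg cos 35° = 11 × 9.8 × 0.8192 = 88.310 N.
Kinetic friction acts up the slope with magnitude f = μN = 0.4 × 88.310 = 35.324 N.
Net force along the incline is 61.834 − 35.324 = 26.510 N, so a = 26.510 / 11 = 2.4100 m/s².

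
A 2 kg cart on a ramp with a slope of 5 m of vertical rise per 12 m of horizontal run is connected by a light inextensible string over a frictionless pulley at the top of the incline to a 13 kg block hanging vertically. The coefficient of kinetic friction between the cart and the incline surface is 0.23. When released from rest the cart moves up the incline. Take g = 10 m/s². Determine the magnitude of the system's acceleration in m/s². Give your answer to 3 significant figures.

7.87 m/s²

For the cart on the incline: the weight component along the slope is m₁g sin 22.62° = 2 × 10 × 0.3846 = 7.692 N and the normal force is N = m₁g cos 22.62° = 18.462 N.
Kinetic friction opposes the cart's motion up the incline: f = μN = 0.23 × 18.462 = 4.246 N acting down the slope.
Newton's second law for the cart (up-slope positive): T − 7.692 − 4.246 = 2 a. For the hanging block (downward positive): 13 × 10 − T = 13 a.
Adding the two equations eliminates T: 118.062 = 15 a, so a = 7.8708 m/s².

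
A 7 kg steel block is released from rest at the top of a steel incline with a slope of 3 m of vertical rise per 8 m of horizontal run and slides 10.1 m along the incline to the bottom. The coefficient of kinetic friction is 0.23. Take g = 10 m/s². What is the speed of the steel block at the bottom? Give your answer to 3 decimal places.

5.237 m/s

The weight component along the incline is mg sin 20.56° = 24.579 N and the normal force is N = mg cos 20.56° = 65.543 N.
Friction up the slope is f = μN = 0.23 × 65.543 = 15.075 N, so the net downslope force is 24.579 − 15.075 = 9.504 N and a = 9.504 / 7 = 1.3577 m/s².
Starting from rest over a distance of 10.1 m, v² = 2aL = 2 × 1.3577 × 10.1 = 27.4255, so v = 5.2369 m/s.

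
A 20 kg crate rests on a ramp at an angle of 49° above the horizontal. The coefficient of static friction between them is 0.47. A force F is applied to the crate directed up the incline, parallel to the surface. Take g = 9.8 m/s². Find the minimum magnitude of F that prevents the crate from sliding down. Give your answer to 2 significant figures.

87 N

The normal force is N = mg cos 49° = 128.588 N. With F at its minimum the crate is on the verge of sliding down, so static friction is at its maximum μ_s N = 0.47 × 128.588 = 60.436 N and acts up the slope.
Equilibrium along the incline: F + μ_s N = mg sin 49°, so F = 147.923 − 60.436 = 87.487 N.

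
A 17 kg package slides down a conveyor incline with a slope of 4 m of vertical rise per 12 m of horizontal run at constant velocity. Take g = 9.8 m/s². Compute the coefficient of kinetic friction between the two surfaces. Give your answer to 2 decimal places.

At constant velocity the net force along the incline is zero: mg sin 18.43° = μ mg cos 18.43°.
So μ = tan 18.43° = 0.3162 / 0.9487 = 0.3333.

0.33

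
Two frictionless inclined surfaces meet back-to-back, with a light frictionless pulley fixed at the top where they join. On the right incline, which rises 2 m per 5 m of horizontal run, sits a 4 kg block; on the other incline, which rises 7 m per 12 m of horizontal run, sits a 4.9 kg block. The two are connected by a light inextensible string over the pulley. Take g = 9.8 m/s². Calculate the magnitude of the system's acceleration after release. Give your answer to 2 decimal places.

1.08 m/s²

Resolve each weight along its own incline: the 4 kg mass has component 4 × 9.8 × sin 21.80° = 14.559 N down its slope, and the 4.9 kg mass has 4.9 × 9.8 × sin 30.26° = 24.196 N down its slope.
The 4.9 kg side's 24.196 N exceeds the other side's 14.559 N, so that mass slides down and the 4 kg mass slides up. Taking that direction as positive, Newton's second law for the whole system gives 24.196 − 14.559 = (4 + 4.9) a, so a = 9.637 / 8.9 = 1.0828 m/s².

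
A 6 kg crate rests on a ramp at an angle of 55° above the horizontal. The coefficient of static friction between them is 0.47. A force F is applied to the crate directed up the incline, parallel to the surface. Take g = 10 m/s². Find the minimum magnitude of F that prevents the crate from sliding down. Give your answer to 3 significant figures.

The normal force is N = mg cos 55° = 34.415 N. With F at its minimum the crate is on the verge of sliding down, so static friction is at its maximum μ_s N = 0.47 × 34.415 = 16.175 N and acts up the slope.
Equilibrium along the incline: F + μ_s N = mg sin 55°, so F = 49.149 − 16.175 = 32.974 N.

33.0 N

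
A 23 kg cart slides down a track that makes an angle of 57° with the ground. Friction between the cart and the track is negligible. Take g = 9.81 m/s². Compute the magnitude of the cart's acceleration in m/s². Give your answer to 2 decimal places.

8.23 m/s²

Resolving the weight along the incline: the component pulling the cart down the slope is mg sin 57° = 23 × 9.81 × 0.8387 = 189.236 N, and the normal force is N = mg cos 57° = 23 × 9.81 × 0.5446 = 122.878 N.
With no friction the net force along the incline is 189.236 N, so a = g sin 57° = 189.236 / 23 = 8.2277 m/s².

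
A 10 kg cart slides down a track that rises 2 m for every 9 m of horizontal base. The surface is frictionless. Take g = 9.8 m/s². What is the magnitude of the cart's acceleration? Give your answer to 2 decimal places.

2.13 m/s²

Resolving the weight along the incline: the component pulling the cart down the slope is mg sin 12.53° = 10 × 9.8 × 0.2169 = 21.256 N, and the normal force is N = mg cos 12.53° = 10 × 9.8 × 0.9762 = 95.668 N.
With no friction the net force along the incline is 21.256 N, so a = g sin 12.53° = 21.256 / 10 = 2.1256 m/s².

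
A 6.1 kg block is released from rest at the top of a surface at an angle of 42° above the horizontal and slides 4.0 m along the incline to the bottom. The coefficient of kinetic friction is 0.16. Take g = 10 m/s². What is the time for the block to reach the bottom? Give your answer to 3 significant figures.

The weight component along the incline is mg sin 42° = 40.817 N and the normal force is N = mg cos 42° = 45.332 N.
Friction up the slope is f = μN = 0.16 × 45.332 = 7.253 N, so the net downslope force is 40.817 − 7.253 = 33.564 N and a = 33.564 / 6.1 = 5.5023 m/s².
Starting from rest, L = ½at², so t = √(2L/a) = √(2 × 4.0 / 5.5023) = 1.2058 s.

1.21 s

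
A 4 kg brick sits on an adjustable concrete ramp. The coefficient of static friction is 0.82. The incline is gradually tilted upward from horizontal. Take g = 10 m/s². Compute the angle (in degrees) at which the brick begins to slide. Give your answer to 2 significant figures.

At the threshold of sliding, static friction is at its maximum μ_s N and exactly balances the weight component along the incline: mg sin θ = μ_s mg cos θ.
Hence tan θ = μ_s = 0.82, so θ = arctan(0.82) = 39.3518°.

39°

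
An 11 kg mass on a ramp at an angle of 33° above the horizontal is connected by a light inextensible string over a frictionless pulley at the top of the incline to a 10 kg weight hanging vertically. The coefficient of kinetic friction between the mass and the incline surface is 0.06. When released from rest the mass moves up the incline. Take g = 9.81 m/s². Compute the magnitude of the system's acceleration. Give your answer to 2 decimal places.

1.61 m/s²

For the mass on the incline: the weight component along the slope is m₁g sin 33° = 11 × 9.81 × 0.5446 = 58.768 N and the normal force is N = m₁g cos 33° = 90.501 N.
Kinetic friction opposes the mass's motion up the incline: f = μN = 0.06 × 90.501 = 5.430 N acting down the slope.
Newton's second law for the mass (up-slope positive): T − 58.768 − 5.430 = 11 a. For the hanging weight (downward positive): 10 × 9.81 − T = 10 a.
Adding the two equations eliminates T: 33.902 = 21 a, so a = 1.6144 m/s².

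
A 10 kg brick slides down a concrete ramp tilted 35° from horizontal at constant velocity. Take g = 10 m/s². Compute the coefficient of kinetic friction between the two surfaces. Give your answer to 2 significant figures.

At constant velocity the net force along the incline is zero: mg sin 35° = μ mg cos 35°.
So μ = tan 35° = 0.5736 / 0.8192 = 0.7002.

0.70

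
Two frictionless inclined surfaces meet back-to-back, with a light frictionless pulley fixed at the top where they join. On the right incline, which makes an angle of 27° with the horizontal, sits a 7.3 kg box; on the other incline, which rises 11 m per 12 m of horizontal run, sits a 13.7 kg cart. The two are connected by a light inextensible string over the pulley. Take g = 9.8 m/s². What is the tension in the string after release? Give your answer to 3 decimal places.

Resolve each weight along its own incline: the 7.3 kg mass has component 7.3 × 9.8 × sin 27° = 32.478 N down its slope, and the 13.7 kg mass has 13.7 × 9.8 × sin 42.51° = 90.723 N down its slope.
The 13.7 kg side's 90.723 N exceeds the other side's 32.478 N, so that mass slides down and the 7.3 kg mass slides up. Taking that direction as positive, Newton's second law for the whole system gives 90.723 − 32.478 = (7.3 + 13.7) a, so a = 58.245 / 21 = 2.7736 m/s².
For the 7.3 kg mass (up-slope positive): T − 32.478 = 7.3 × 2.7736, so T = 52.725 N.

52.725 N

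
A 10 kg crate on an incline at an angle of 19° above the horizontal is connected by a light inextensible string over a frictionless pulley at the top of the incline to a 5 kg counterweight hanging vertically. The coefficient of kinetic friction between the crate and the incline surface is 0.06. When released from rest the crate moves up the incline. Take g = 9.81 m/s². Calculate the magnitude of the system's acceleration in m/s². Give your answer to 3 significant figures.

0.770 m/s²

For the crate on the incline: the weight component along the slope is m₁g sin 19° = 10 × 9.81 × 0.3256 = 31.941 N and the normal force is N = m₁g cos 19° = 92.755 N.
Kinetic friction opposes the crate's motion up the incline: f = μN = 0.06 × 92.755 = 5.565 N acting down the slope.
Newton's second law for the crate (up-slope positive): T − 31.941 − 5.565 = 10 a. For the hanging counterweight (downward positive): 5 × 9.81 − T = 5 a.
Adding the two equations eliminates T: 11.544 = 15 a, so a = 0.7696 m/s².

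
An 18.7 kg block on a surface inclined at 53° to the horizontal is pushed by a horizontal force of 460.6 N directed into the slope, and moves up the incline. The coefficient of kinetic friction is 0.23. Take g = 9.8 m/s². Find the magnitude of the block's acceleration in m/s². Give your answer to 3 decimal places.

The horizontal push has components F cos 53° = 460.6 × 0.6018 = 277.189 N up the incline and F sin 53° = 460.6 × 0.7986 = 367.835 N pressing into the surface.
The normal force is therefore N = mg cos 53° + F sin 53° = 110.286 + 367.835 = 478.121 N, and kinetic friction down the slope is μN = 0.23 × 478.121 = 109.968 N.
Along the incline: F cos 53° − mg sin 53° − μN = ma, so 277.189 − 146.351 − 109.968 = 18.7 a, giving a = 1.1160 m/s².

1.116 m/s²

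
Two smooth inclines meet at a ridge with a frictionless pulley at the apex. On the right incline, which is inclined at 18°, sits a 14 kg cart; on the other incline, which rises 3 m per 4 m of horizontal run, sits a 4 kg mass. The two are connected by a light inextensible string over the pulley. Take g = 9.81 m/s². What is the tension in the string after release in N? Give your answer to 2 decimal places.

Resolve each weight along its own incline: the 14 kg mass has component 14 × 9.81 × sin 18° = 42.440 N down its slope, and the 4 kg mass has 4 × 9.81 × sin 36.87° = 23.544 N down its slope.
The 14 kg side's 42.440 N exceeds the other side's 23.544 N, so that mass slides down and the 4 kg mass slides up. Taking that direction as positive, Newton's second law for the whole system gives 42.440 − 23.544 = (14 + 4) a, so a = 18.896 / 18 = 1.0498 m/s².
For the 4 kg mass (up-slope positive): T − 23.544 = 4 × 1.0498, so T = 27.743 N.

27.74 N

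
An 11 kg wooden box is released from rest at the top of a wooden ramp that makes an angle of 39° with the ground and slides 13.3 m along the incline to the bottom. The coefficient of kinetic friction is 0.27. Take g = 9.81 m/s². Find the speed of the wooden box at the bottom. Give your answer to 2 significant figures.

10 m/s

The weight component along the incline is mg sin 39° = 67.910 N and the normal force is N = mg cos 39° = 83.862 N.
Friction up the slope is f = μN = 0.27 × 83.862 = 22.643 N, so the net downslope force is 67.910 − 22.643 = 45.267 N and a = 45.267 / 11 = 4.1152 m/s².
Starting from rest over a distance of 13.3 m, v² = 2aL = 2 × 4.1152 × 13.3 = 109.4643, so v = 10.4625 m/s.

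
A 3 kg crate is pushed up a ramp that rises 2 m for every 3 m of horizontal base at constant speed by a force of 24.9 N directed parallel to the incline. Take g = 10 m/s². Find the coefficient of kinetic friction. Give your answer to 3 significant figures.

0.331

At constant speed ΣF = 0 along the incline. The applied 24.9 N acts up the slope; the weight component mg sin 33.69° = 16.641 N and kinetic friction μN both act down the slope.
So 24.9 = 16.641 + μ × 24.962, giving μ = (24.9 − 16.641) / 24.962 = 0.3309.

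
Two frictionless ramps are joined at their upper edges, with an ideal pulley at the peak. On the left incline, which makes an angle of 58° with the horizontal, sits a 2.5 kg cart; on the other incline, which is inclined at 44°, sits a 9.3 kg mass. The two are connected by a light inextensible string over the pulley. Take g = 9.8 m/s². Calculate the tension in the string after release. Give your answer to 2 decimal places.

29.79 N

Resolve each weight along its own incline: the 2.5 kg mass has component 2.5 × 9.8 × sin 58° = 20.777 N down its slope, and the 9.3 kg mass has 9.3 × 9.8 × sin 44° = 63.311 N down its slope.
The 9.3 kg side's 63.311 N exceeds the other side's 20.777 N, so that mass slides down and the 2.5 kg mass slides up. Taking that direction as positive, Newton's second law for the whole system gives 63.311 − 20.777 = (2.5 + 9.3) a, so a = 42.534 / 11.8 = 3.6046 m/s².
For the 2.5 kg mass (up-slope positive): T − 20.777 = 2.5 × 3.6046, so T = 29.788 N.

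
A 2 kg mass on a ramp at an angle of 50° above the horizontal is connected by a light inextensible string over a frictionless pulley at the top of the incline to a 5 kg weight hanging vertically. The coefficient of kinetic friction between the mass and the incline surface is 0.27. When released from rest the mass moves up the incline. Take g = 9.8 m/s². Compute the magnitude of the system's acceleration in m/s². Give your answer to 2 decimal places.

4.37 m/s²

For the mass on the incline: the weight component along the slope is m₁g sin 50° = 2 × 9.8 × 0.7660 = 15.014 N and the normal force is N = m₁g cos 50° = 12.599 N.
Kinetic friction opposes the mass's motion up the incline: f = μN = 0.27 × 12.599 = 3.402 N acting down the slope.
Newton's second law for the mass (up-slope positive): T − 15.014 − 3.402 = 2 a. For the hanging weight (downward positive): 5 × 9.8 − T = 5 a.
Adding the two equations eliminates T: 30.584 = 7 a, so a = 4.3691 m/s².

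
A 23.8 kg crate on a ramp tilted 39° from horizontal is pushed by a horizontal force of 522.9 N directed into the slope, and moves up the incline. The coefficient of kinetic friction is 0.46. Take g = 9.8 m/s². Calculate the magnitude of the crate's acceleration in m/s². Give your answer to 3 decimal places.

The horizontal push has components F cos 39° = 522.9 × 0.7771 = 406.346 N up the incline and F sin 39° = 522.9 × 0.6293 = 329.061 N pressing into the surface.
The normal force is therefore N = mg cos 39° + F sin 39° = 181.251 + 329.061 = 510.312 N, and kinetic friction down the slope is μN = 0.46 × 510.312 = 234.744 N.
Along the incline: F cos 39° − mg sin 39° − μN = ma, so 406.346 − 146.778 − 234.744 = 23.8 a, giving a = 1.0430 m/s².

1.043 m/s²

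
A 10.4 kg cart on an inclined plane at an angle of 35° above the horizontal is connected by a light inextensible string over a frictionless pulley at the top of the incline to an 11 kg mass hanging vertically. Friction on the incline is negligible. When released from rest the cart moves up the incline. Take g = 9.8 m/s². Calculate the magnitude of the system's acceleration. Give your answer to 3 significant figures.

2.31 m/s²

For the cart on the incline: the weight component along the slope is m₁g sin 35° = 10.4 × 9.8 × 0.5736 = 58.461 N and the normal force is N = m₁g cos 35° = 83.488 N.
Newton's second law for the cart (up-slope positive): T − 58.461 = 10.4 a. For the hanging mass (downward positive): 11 × 9.8 − T = 11 a.
Adding the two equations eliminates T: 49.339 = 21.4 a, so a = 2.3056 m/s².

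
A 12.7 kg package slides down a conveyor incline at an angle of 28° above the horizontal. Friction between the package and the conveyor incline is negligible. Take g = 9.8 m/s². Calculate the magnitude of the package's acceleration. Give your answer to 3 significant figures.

4.60 m/s²

Resolving the weight along the incline: the component pulling the package down the slope is mg sin 28° = 12.7 × 9.8 × 0.4695 = 58.434 N, and the normal force is N = mg cos 28° = 12.7 × 9.8 × 0.8829 = 109.886 N.
With no friction the net force along the incline is 58.434 N, so a = g sin 28° = 58.434 / 12.7 = 4.6011 m/s².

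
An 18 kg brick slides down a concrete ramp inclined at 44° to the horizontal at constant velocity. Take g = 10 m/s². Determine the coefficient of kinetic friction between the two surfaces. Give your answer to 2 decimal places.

At constant velocity the net force along the incline is zero: mg sin 44° = μ mg cos 44°.
So μ = tan 44° = 0.6947 / 0.7193 = 0.9658.

0.97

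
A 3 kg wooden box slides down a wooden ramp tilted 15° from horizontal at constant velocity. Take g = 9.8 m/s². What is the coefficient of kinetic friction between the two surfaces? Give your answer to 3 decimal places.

At constant velocity the net force along the incline is zero: mg sin 15° = μ mg cos 15°.
So μ = tan 15° = 0.2588 / 0.9659 = 0.2679.

0.268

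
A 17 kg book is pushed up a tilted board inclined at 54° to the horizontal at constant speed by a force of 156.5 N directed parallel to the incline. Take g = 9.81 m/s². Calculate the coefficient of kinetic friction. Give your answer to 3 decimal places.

At constant speed ΣF = 0 along the incline. The applied 156.5 N acts up the slope; the weight component mg sin 54° = 134.920 N and kinetic friction μN both act down the slope.
So 156.5 = 134.920 + μ × 98.025, giving μ = (156.5 − 134.920) / 98.025 = 0.2201.

0.220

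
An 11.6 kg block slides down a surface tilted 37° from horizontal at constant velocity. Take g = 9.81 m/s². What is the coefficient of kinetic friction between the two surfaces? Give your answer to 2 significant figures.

0.75

At constant velocity the net force along the incline is zero: mg sin 37° = μ mg cos 37°.
So μ = tan 37° = 0.6018 / 0.7986 = 0.7536.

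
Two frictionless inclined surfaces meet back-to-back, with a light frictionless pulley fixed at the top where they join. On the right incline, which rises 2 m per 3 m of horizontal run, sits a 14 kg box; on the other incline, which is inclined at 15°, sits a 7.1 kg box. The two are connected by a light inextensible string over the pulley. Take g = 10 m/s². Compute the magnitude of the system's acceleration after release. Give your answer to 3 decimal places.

2.810 m/s²

Resolve each weight along its own incline: the 14 kg mass has component 14 × 10 × sin 33.69° = 77.658 N down its slope, and the 7.1 kg mass has 7.1 × 10 × sin 15° = 18.376 N down its slope.
The 14 kg side's 77.658 N exceeds the other side's 18.376 N, so that mass slides down and the 7.1 kg mass slides up. Taking that direction as positive, Newton's second law for the whole system gives 77.658 − 18.376 = (14 + 7.1) a, so a = 59.282 / 21.1 = 2.8096 m/s².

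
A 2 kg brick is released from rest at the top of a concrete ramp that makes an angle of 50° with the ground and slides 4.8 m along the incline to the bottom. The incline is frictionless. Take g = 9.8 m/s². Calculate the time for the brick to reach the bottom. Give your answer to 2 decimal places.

1.13 s

The weight component along the incline is mg sin 50° = 15.014 N and the normal force is N = mg cos 50° = 12.599 N.
With no friction, a = g sin 50° = 7.5072 m/s².
Starting from rest, L = ½at², so t = √(2L/a) = √(2 × 4.8 / 7.5072) = 1.1308 s.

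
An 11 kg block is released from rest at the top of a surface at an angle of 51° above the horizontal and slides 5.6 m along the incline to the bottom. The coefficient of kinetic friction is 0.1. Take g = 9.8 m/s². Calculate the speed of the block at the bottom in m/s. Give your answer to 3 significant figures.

The weight component along the incline is mg sin 51° = 83.776 N and the normal force is N = mg cos 51° = 67.841 N.
Friction up the slope is f = μN = 0.1 × 67.841 = 6.784 N, so the net downslope force is 83.776 − 6.784 = 76.992 N and a = 76.992 / 11 = 6.9993 m/s².
Starting from rest over a distance of 5.6 m, v² = 2aL = 2 × 6.9993 × 5.6 = 78.3922, so v = 8.8539 m/s.

8.85 m/s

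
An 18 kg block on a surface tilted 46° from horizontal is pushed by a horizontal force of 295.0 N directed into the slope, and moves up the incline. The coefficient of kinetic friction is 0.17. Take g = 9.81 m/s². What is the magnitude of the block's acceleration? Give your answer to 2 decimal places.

The horizontal push has components F cos 46° = 295.0 × 0.6947 = 204.936 N up the incline and F sin 46° = 295.0 × 0.7193 = 212.194 N pressing into the surface.
The normal force is therefore N = mg cos 46° + F sin 46° = 122.670 + 212.194 = 334.864 N, and kinetic friction down the slope is μN = 0.17 × 334.864 = 56.927 N.
Along the incline: F cos 46° − mg sin 46° − μN = ma, so 204.936 − 127.014 − 56.927 = 18 a, giving a = 1.1664 m/s².

1.17 m/s²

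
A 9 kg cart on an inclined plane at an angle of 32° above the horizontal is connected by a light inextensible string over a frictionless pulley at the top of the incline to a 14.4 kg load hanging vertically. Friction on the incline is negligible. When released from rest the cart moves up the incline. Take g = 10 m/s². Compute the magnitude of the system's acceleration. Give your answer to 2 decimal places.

4.12 m/s²

For the cart on the incline: the weight component along the slope is m₁g sin 32° = 9 × 10 × 0.5299 = 47.691 N and the normal force is N = m₁g cos 32° = 76.324 N.
Newton's second law for the cart (up-slope positive): T − 47.691 = 9 a. For the hanging load (downward positive): 14.4 × 10 − T = 14.4 a.
Adding the two equations eliminates T: 96.309 = 23.4 a, so a = 4.1158 m/s².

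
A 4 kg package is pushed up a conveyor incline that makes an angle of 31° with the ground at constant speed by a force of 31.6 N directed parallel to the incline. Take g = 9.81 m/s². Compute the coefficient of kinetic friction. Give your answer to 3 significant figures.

At constant speed ΣF = 0 along the incline. The applied 31.6 N acts up the slope; the weight component mg sin 31° = 20.210 N and kinetic friction μN both act down the slope.
So 31.6 = 20.210 + μ × 33.635, giving μ = (31.6 − 20.210) / 33.635 = 0.3386.

0.339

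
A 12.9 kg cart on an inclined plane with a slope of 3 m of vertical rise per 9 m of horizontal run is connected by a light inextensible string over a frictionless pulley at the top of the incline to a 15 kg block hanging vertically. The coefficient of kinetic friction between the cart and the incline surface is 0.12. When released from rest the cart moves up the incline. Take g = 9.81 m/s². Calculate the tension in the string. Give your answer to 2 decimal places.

97.30 N

For the cart on the incline: the weight component along the slope is m₁g sin 18.43° = 12.9 × 9.81 × 0.3162 = 40.015 N and the normal force is N = m₁g cos 18.43° = 120.055 N.
Kinetic friction opposes the cart's motion up the incline: f = μN = 0.12 × 120.055 = 14.407 N acting down the slope.
Newton's second law for the cart (up-slope positive): T − 40.015 − 14.407 = 12.9 a. For the hanging block (downward positive): 15 × 9.81 − T = 15 a.
Adding the two equations eliminates T: 92.728 = 27.9 a, so a = 3.3236 m/s².
Then from the hanging block's equation, T = 15 × (9.81 − 3.3236) = 97.296 N.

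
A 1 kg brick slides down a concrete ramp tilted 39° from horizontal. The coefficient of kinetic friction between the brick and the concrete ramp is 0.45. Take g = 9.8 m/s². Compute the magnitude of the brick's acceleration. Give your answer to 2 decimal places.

2.74 m/s²

Resolving the weight along the incline: the component pulling the brick down the slope is mg sin 39° = 1 × 9.8 × 0.6293 = 6.167 N, and the normal force is N = mg cos 39° = 1 × 9.8 × 0.7771 = 7.616 N.
Kinetic friction acts up the slope with magnitude f = μN = 0.45 × 7.616 = 3.427 N.
Net force along the incline is 6.167 − 3.427 = 2.740 N, so a = 2.740 / 1 = 2.7400 m/s².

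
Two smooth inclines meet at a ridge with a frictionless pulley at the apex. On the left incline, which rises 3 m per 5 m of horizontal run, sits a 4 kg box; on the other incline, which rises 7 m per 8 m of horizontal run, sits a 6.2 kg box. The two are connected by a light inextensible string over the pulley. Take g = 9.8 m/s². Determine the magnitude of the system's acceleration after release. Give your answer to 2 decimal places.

Resolve each weight along its own incline: the 4 kg mass has component 4 × 9.8 × sin 30.96° = 20.168 N down its slope, and the 6.2 kg mass has 6.2 × 9.8 × sin 41.19° = 40.011 N down its slope.
The 6.2 kg side's 40.011 N exceeds the other side's 20.168 N, so that mass slides down and the 4 kg mass slides up. Taking that direction as positive, Newton's second law for the whole system gives 40.011 − 20.168 = (4 + 6.2) a, so a = 19.843 / 10.2 = 1.9454 m/s².

1.95 m/s²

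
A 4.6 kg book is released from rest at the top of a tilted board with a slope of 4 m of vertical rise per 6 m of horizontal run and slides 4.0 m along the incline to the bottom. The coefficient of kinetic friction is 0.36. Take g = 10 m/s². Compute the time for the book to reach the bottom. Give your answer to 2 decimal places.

The weight component along the incline is mg sin 33.69° = 25.516 N and the normal force is N = mg cos 33.69° = 38.274 N.
Friction up the slope is f = μN = 0.36 × 38.274 = 13.779 N, so the net downslope force is 25.516 − 13.779 = 11.737 N and a = 11.737 / 4.6 = 2.5515 m/s².
Starting from rest, L = ½at², so t = √(2L/a) = √(2 × 4.0 / 2.5515) = 1.7707 s.

1.77 s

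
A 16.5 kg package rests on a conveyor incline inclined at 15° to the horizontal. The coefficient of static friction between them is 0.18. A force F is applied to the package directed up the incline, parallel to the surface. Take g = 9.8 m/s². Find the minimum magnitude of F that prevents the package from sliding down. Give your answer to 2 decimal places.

The normal force is N = mg cos 15° = 156.190 N. With F at its minimum the package is on the verge of sliding down, so static friction is at its maximum μ_s N = 0.18 × 156.190 = 28.114 N and acts up the slope.
Equilibrium along the incline: F + μ_s N = mg sin 15°, so F = 41.851 − 28.114 = 13.737 N.

13.74 N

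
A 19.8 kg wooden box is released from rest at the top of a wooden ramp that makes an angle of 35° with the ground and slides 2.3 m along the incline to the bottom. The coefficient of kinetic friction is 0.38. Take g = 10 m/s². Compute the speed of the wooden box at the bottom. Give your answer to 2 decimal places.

The weight component along the incline is mg sin 35° = 113.568 N and the normal force is N = mg cos 35° = 162.192 N.
Friction up the slope is f = μN = 0.38 × 162.192 = 61.633 N, so the net downslope force is 113.568 − 61.633 = 51.935 N and a = 51.935 / 19.8 = 2.6230 m/s².
Starting from rest over a distance of 2.3 m, v² = 2aL = 2 × 2.6230 × 2.3 = 12.0658, so v = 3.4736 m/s.

3.47 m/s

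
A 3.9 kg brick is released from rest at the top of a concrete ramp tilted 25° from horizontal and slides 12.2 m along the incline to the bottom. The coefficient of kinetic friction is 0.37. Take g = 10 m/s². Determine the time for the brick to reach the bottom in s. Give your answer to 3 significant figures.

5.29 s

The weight component along the incline is mg sin 25° = 16.482 N and the normal force is N = mg cos 25° = 35.346 N.
Friction up the slope is f = μN = 0.37 × 35.346 = 13.078 N, so the net downslope force is 16.482 − 13.078 = 3.404 N and a = 3.404 / 3.9 = 0.8728 m/s².
Starting from rest, L = ½at², so t = √(2L/a) = √(2 × 12.2 / 0.8728) = 5.2873 s.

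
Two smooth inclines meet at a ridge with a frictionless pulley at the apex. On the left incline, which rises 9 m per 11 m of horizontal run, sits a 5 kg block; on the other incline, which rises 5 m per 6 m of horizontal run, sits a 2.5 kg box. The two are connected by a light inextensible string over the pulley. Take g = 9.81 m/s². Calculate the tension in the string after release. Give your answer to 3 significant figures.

20.8 N

Resolve each weight along its own incline: the 5 kg mass has component 5 × 9.81 × sin 39.29° = 31.060 N down its slope, and the 2.5 kg mass has 2.5 × 9.81 × sin 39.81° = 15.701 N down its slope.
The 5 kg side's 31.060 N exceeds the other side's 15.701 N, so that mass slides down and the 2.5 kg mass slides up. Taking that direction as positive, Newton's second law for the whole system gives 31.060 − 15.701 = (5 + 2.5) a, so a = 15.359 / 7.5 = 2.0479 m/s².
For the 2.5 kg mass (up-slope positive): T − 15.701 = 2.5 × 2.0479, so T = 20.821 N.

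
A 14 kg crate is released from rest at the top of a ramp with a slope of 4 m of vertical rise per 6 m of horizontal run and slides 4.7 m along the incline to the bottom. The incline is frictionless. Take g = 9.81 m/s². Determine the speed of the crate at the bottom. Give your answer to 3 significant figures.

7.15 m/s

The weight component along the incline is mg sin 33.69° = 76.183 N and the normal force is N = mg cos 33.69° = 114.274 N.
With no friction, a = g sin 33.69° = 5.4416 m/s².
Starting from rest over a distance of 4.7 m, v² = 2aL = 2 × 5.4416 × 4.7 = 51.1510, so v = 7.1520 m/s.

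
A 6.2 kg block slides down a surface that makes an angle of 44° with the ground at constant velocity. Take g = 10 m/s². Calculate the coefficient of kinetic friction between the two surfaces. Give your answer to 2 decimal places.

0.97

At constant velocity the net force along the incline is zero: mg sin 44° = μ mg cos 44°.
So μ = tan 44° = 0.6947 / 0.7193 = 0.9658.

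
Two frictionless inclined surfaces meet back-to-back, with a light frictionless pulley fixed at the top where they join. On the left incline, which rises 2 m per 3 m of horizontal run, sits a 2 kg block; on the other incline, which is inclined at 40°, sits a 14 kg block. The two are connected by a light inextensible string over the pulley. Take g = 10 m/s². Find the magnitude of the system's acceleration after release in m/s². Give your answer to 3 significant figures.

Resolve each weight along its own incline: the 2 kg mass has component 2 × 10 × sin 33.69° = 11.094 N down its slope, and the 14 kg mass has 14 × 10 × sin 40° = 89.990 N down its slope.
The 14 kg side's 89.990 N exceeds the other side's 11.094 N, so that mass slides down and the 2 kg mass slides up. Taking that direction as positive, Newton's second law for the whole system gives 89.990 − 11.094 = (2 + 14) a, so a = 78.896 / 16 = 4.9310 m/s².

4.93 m/s²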